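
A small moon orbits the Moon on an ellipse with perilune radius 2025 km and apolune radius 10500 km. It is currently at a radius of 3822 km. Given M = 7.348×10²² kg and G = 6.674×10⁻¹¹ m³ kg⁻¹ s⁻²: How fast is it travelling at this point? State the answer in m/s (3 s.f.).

v ≈ 1340 m/s

μ = GM = 6.674×10⁻¹¹ × 7.348×10²² = 4.904×10¹² m³/s².
Semi-major axis a = (r_p + r_a)/2 = 6262.5 km = 6.262×10⁶ m.
Vis-viva: v² = μ(2/r − 1/a) = 4.904×10¹² × (5.233×10⁻⁷ − 1.597×10⁻⁷) = 1.783×10⁶ m²/s².
v = 1335 m/s.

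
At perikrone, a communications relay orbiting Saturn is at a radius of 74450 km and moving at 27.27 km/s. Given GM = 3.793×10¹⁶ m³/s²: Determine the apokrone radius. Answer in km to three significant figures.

r_p = 7.445×10⁷ m.
Specific energy ε = v²/2 − μ/r = -1.376×10⁸ J/kg, so a = −μ/(2ε) = 1.378×10⁸ m.
The apsides satisfy r_p + r_a = 2a, so the apokrone radius is 2a − r_p = 2.011×10⁸ m = 2.0112×10⁵ km.

apokrone radius ≈ 2.01×10⁵ km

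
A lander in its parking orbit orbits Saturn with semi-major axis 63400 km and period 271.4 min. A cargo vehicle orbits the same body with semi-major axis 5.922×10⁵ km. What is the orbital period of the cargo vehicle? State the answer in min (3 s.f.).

T₂ ≈ 7750 min

Kepler's third law: T² ∝ a³, so T₂ = T₁ (a₂/a₁)^(3/2).
a₂/a₁ = 9.341, (a₂/a₁)^(3/2) = 28.55.
T₂ = 271.4 × 28.55 = 7748 min.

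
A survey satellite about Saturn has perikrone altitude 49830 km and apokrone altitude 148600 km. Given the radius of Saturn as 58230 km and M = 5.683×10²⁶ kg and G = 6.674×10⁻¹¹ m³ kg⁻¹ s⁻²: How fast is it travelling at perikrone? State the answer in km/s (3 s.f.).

μ = GM = 6.674×10⁻¹¹ × 5.683×10²⁶ = 3.793×10¹⁶ m³/s².
r_p = 58230 + 49830 = 108060 km = 1.0806×10⁸ m.
r_a = 58230 + 148600 = 206830 km = 2.0683×10⁸ m.
Semi-major axis a = (r_p + r_a)/2 = 1.5744×10⁵ km = 1.574×10⁸ m.
Vis-viva: v² = μ(2/r − 1/a) = 3.793×10¹⁶ × (1.851×10⁻⁸ − 6.351×10⁻⁹) = 4.611×10⁸ m²/s².
v = 21470 m/s = 21.47 km/s.

v ≈ 21.5 km/s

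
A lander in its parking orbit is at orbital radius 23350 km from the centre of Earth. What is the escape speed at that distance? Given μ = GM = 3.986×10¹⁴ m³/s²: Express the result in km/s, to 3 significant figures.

v_esc ≈ 5.84 km/s

r = 23350 km = 2.335×10⁷ m.
Escape speed v_esc = √(2μ/r) = √(2 × 3.986×10¹⁴ / 2.335×10⁷) = √(3.414×10⁷) = 5843 m/s.
= 5.843 km/s.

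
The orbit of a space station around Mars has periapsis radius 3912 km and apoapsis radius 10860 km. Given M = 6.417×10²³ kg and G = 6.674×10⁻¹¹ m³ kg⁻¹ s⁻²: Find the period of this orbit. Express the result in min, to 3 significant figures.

μ = GM = 6.674×10⁻¹¹ × 6.417×10²³ = 4.283×10¹³ m³/s².
Semi-major axis a = (r_p + r_a)/2 = (3912.0 + 10860)/2 = 7386.0 km = 7.386×10⁶ m.
By Kepler's third law T = 2π√(a³/μ) = 2π × 3.067×10³ = 1.927×10⁴ s.
= 321.2 min.

T ≈ 321 min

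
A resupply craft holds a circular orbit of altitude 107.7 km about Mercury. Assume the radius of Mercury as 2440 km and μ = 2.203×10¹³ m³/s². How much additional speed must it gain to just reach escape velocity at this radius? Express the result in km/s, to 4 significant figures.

Δv ≈ 1.218 km/s

r = 2440 + 107.7 = 2547.7 km = 2.5477×10⁶ m.
Circular speed v_c = √(μ/r) = 2941 m/s.
Escape speed v_esc = √(2μ/r) = √2 × v_c = 4159 m/s.
Δv = v_esc − v_c = 1218 m/s = 1.218 km/s.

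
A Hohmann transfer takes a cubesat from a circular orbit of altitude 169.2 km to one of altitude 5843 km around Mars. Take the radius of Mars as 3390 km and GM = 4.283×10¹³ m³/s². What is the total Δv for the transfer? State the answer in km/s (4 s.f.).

Δv_total ≈ 1.246 km/s

r₁ = 3390 + 169.2 = 3559.2 km = 3.5592×10⁶ m.
r₂ = 3390 + 5843 = 9233.0 km = 9.2330×10⁶ m.
Transfer ellipse a_t = (r₁ + r₂)/2 = 6.396×10⁶ m.
At r₁: circular v_c1 = √(μ/r₁) = 3469 m/s; transfer-periapsis v_p = √[μ(2/r₁ − 1/a_t)] = 4168 m/s.
Δv₁ = v_p − v_c1 = 698.9 m/s.
At r₂: circular v_c2 = √(μ/r₂) = 2154 m/s; transfer-apoapsis v_a = √[μ(2/r₂ − 1/a_t)] = 1607 m/s.
Δv₂ = v_c2 − v_a = 547.1 m/s.
Total Δv = Δv₁ + Δv₂ = 1246 m/s = 1.246 km/s.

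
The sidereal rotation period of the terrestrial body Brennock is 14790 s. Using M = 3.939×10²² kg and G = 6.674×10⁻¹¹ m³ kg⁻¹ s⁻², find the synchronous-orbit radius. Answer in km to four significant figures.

r_sync ≈ 2442 km

μ = GM = 6.674×10⁻¹¹ × 3.939×10²² = 2.629×10¹² m³/s².
A synchronous orbit has period T, so by Kepler's third law a = (μT²/4π²)^(1/3).
μT²/4π² = 2.629×10¹² × (1.479×10⁴)² / 39.48 = 1.457×10¹⁹ m³.
a = 2.442×10⁶ m = 2442.2 km.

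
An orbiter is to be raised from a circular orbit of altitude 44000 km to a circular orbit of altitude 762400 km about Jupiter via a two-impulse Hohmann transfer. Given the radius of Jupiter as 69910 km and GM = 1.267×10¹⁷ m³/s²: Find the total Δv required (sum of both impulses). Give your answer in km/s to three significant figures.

r₁ = 69910 + 44000 = 113910 km = 1.1391×10⁸ m.
r₂ = 69910 + 762400 = 832310 km = 8.3231×10⁸ m.
Transfer ellipse a_t = (r₁ + r₂)/2 = 4.731×10⁸ m.
At r₁: circular v_c1 = √(μ/r₁) = 33350 m/s; transfer-perijove v_p = √[μ(2/r₁ − 1/a_t)] = 44240 m/s.
Δv₁ = v_p − v_c1 = 10880 m/s.
At r₂: circular v_c2 = √(μ/r₂) = 12340 m/s; transfer-apojove v_a = √[μ(2/r₂ − 1/a_t)] = 6054 m/s.
Δv₂ = v_c2 − v_a = 6284 m/s.
Total Δv = Δv₁ + Δv₂ = 17170 m/s = 17.17 km/s.

Δv_total ≈ 17.2 km/s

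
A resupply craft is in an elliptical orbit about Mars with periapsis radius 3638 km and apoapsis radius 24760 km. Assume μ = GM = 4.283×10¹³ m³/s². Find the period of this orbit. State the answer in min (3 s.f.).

Semi-major axis a = (r_p + r_a)/2 = (3638.0 + 24760)/2 = 14199 km = 1.420×10⁷ m.
By Kepler's third law T = 2π√(a³/μ) = 2π × 8.175×10³ = 5.137×10⁴ s.
= 856.1 min.

T ≈ 856 min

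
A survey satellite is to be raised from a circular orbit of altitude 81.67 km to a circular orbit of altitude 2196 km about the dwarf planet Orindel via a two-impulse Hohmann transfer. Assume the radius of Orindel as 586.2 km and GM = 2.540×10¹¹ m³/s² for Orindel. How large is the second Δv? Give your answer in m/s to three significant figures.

r₁ = 586.2 + 81.67 = 667.87 km = 6.6787×10⁵ m.
r₂ = 586.2 + 2196 = 2782.2 km = 2.7822×10⁶ m.
Transfer ellipse a_t = (r₁ + r₂)/2 = 1.725×10⁶ m.
At r₁: circular v_c1 = √(μ/r₁) = 616.7 m/s; transfer-periapsis v_p = √[μ(2/r₁ − 1/a_t)] = 783.2 m/s.
At r₂: circular v_c2 = √(μ/r₂) = 302.2 m/s; transfer-apoapsis v_a = √[μ(2/r₂ − 1/a_t)] = 188.0 m/s.
Δv₂ = v_c2 − v_a = 114.1 m/s.

Δv ≈ 114 m/s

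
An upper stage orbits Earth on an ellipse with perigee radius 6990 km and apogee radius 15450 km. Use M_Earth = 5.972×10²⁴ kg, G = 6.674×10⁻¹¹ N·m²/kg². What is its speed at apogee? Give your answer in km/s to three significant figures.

v ≈ 4.01 km/s

μ = GM = 6.674×10⁻¹¹ × 5.972×10²⁴ = 3.986×10¹⁴ m³/s².
Semi-major axis a = (r_p + r_a)/2 = 11220 km = 1.122×10⁷ m.
Vis-viva: v² = μ(2/r − 1/a) = 3.986×10¹⁴ × (1.294×10⁻⁷ − 8.913×10⁻⁸) = 1.607×10⁷ m²/s².
v = 4009 m/s = 4.009 km/s.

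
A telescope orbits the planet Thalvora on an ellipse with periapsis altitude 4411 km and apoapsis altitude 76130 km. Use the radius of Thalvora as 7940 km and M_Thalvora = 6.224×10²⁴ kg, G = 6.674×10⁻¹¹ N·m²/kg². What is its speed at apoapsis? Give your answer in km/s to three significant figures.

μ = GM = 6.674×10⁻¹¹ × 6.224×10²⁴ = 4.154×10¹⁴ m³/s².
r_p = 7940 + 4411 = 12351 km = 1.2351×10⁷ m.
r_a = 7940 + 76130 = 84070 km = 8.4070×10⁷ m.
Semi-major axis a = (r_p + r_a)/2 = 48210 km = 4.821×10⁷ m.
Vis-viva: v² = μ(2/r − 1/a) = 4.154×10¹⁴ × (2.379×10⁻⁸ − 2.074×10⁻⁸) = 1.266×10⁶ m²/s².
v = 1125 m/s = 1.125 km/s.

v ≈ 1.13 km/s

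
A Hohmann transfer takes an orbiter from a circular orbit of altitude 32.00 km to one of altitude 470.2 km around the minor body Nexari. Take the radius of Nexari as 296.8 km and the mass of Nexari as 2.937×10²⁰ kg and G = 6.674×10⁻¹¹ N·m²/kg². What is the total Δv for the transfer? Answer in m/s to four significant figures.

μ = GM = 6.674×10⁻¹¹ × 2.937×10²⁰ = 1.960×10¹⁰ m³/s².
r₁ = 296.8 + 32.00 = 328.80 km = 3.2880×10⁵ m.
r₂ = 296.8 + 470.2 = 767.00 km = 7.6700×10⁵ m.
Transfer ellipse a_t = (r₁ + r₂)/2 = 5.479×10⁵ m.
At r₁: circular v_c1 = √(μ/r₁) = 244.2 m/s; transfer-periapsis v_p = √[μ(2/r₁ − 1/a_t)] = 288.9 m/s.
Δv₁ = v_p − v_c1 = 44.72 m/s.
At r₂: circular v_c2 = √(μ/r₂) = 159.9 m/s; transfer-apoapsis v_a = √[μ(2/r₂ − 1/a_t)] = 123.8 m/s.
Δv₂ = v_c2 − v_a = 36.02 m/s.
Total Δv = Δv₁ + Δv₂ = 80.75 m/s.

Δv_total ≈ 80.75 m/s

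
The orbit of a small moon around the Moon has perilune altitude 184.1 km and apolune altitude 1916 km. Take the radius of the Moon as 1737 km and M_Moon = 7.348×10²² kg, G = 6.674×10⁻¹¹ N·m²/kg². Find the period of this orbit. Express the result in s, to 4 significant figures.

T ≈ 13200 s

μ = GM = 6.674×10⁻¹¹ × 7.348×10²² = 4.904×10¹² m³/s².
r_p = 1737 + 184.1 = 1921.1 km = 1.9211×10⁶ m.
r_a = 1737 + 1916 = 3653.0 km = 3.6530×10⁶ m.
Semi-major axis a = (r_p + r_a)/2 = (1921.1 + 3653.0)/2 = 2787.1 km = 2.787×10⁶ m.
By Kepler's third law T = 2π√(a³/μ) = 2π × 2.101×10³ = 1.320×10⁴ s.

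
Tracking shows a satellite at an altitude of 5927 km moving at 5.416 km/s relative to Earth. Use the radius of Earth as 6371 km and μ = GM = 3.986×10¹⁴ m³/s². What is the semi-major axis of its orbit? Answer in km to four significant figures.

r = 6371 + 5927 = 12298 km = 1.230×10⁷ m.
Specific orbital energy ε = v²/2 − μ/r = (5416)²/2 − 3.986×10¹⁴/1.230×10⁷ = -1.775×10⁷ J/kg.
Since ε = −μ/(2a), a = −μ/(2ε) = 1.123×10⁷ m = 11231 km.

a ≈ 11230 km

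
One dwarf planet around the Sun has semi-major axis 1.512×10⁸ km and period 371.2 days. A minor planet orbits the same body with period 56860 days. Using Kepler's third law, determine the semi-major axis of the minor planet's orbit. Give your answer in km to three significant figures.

a₂ ≈ 4.33×10⁹ km

Kepler's third law: a³ ∝ T², so a₂ = a₁ (T₂/T₁)^(2/3).
T₂/T₁ = 153.2, (T₂/T₁)^(2/3) = 28.63.
a₂ = 1.512×10⁸ × 28.63 = 4.329×10⁹ km.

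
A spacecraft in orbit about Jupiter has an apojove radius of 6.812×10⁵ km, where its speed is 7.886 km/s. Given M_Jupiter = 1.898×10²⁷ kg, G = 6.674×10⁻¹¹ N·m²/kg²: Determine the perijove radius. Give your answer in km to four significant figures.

perijove radius ≈ 1.368×10⁵ km

μ = GM = 6.674×10⁻¹¹ × 1.898×10²⁷ = 1.267×10¹⁷ m³/s².
r_a = 6.812×10⁸ m.
Specific energy ε = v²/2 − μ/r = -1.549×10⁸ J/kg, so a = −μ/(2ε) = 4.090×10⁸ m.
The apsides satisfy r_p + r_a = 2a, so the perijove radius is 2a − r_a = 1.368×10⁸ m = 1.3678×10⁵ km.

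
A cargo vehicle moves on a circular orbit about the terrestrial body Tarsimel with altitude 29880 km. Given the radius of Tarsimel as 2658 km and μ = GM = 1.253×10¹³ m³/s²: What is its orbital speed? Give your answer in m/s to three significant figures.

v ≈ 621 m/s

r = 2658 + 29880 = 32538 km = 3.2538×10⁷ m.
For a circular orbit v = √(μ/r) = √(1.253×10¹³ / 3.254×10⁷) = √(3.851×10⁵) = 620.6 m/s.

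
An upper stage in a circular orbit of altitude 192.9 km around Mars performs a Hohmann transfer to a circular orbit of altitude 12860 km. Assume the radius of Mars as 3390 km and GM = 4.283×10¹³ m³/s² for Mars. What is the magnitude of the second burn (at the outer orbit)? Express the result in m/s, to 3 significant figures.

r₁ = 3390 + 192.9 = 3582.9 km = 3.5829×10⁶ m.
r₂ = 3390 + 12860 = 16250 km = 1.6250×10⁷ m.
Transfer ellipse a_t = (r₁ + r₂)/2 = 9.916×10⁶ m.
At r₁: circular v_c1 = √(μ/r₁) = 3457 m/s; transfer-periapsis v_p = √[μ(2/r₁ − 1/a_t)] = 4426 m/s.
At r₂: circular v_c2 = √(μ/r₂) = 1623 m/s; transfer-apoapsis v_a = √[μ(2/r₂ − 1/a_t)] = 975.9 m/s.
Δv₂ = v_c2 − v_a = 647.6 m/s.

Δv ≈ 648 m/s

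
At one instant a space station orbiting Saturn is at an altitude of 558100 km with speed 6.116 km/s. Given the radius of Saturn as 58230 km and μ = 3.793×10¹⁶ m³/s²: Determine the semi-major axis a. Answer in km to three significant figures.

r = 58230 + 558100 = 6.1633×10⁵ km = 6.163×10⁸ m.
Vis-viva rearranged: 1/a = 2/r − v²/μ = 3.245×10⁻⁹ − 9.862×10⁻¹⁰ = 2.259×10⁻⁹ m⁻¹.
a = 4.427×10⁸ m = 4.4270×10⁵ km.

a ≈ 4.43×10⁵ km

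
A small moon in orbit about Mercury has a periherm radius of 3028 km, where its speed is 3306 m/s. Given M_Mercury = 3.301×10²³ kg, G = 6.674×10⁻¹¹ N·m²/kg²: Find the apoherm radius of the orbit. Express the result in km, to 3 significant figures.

apoherm radius ≈ 9140 km

μ = GM = 6.674×10⁻¹¹ × 3.301×10²³ = 2.203×10¹³ m³/s².
r_p = 3.028×10⁶ m.
Specific energy ε = v²/2 − μ/r = -1.811×10⁶ J/kg, so a = −μ/(2ε) = 6.083×10⁶ m.
The apsides satisfy r_p + r_a = 2a, so the apoherm radius is 2a − r_p = 9.138×10⁶ m = 9137.7 km.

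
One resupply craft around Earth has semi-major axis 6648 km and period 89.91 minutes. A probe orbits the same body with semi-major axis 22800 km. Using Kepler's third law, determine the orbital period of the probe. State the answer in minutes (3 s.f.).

Kepler's third law: T² ∝ a³, so T₂ = T₁ (a₂/a₁)^(3/2).
a₂/a₁ = 3.430, (a₂/a₁)^(3/2) = 6.351.
T₂ = 89.91 × 6.351 = 571.0 minutes.

T₂ ≈ 571 minutes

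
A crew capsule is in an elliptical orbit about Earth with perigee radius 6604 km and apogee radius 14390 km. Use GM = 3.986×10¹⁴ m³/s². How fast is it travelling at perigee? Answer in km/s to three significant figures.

v ≈ 9.10 km/s

Semi-major axis a = (r_p + r_a)/2 = 10497 km = 1.050×10⁷ m.
Vis-viva: v² = μ(2/r − 1/a) = 3.986×10¹⁴ × (3.028×10⁻⁷ − 9.527×10⁻⁸) = 8.274×10⁷ m²/s².
v = 9096 m/s = 9.096 km/s.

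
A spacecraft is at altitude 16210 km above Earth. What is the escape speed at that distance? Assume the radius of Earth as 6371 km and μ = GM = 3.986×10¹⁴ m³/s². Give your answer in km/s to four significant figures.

v_esc ≈ 5.942 km/s

r = 6371 + 16210 = 22581 km = 2.2581×10⁷ m.
Escape speed v_esc = √(2μ/r) = √(2 × 3.986×10¹⁴ / 2.258×10⁷) = √(3.530×10⁷) = 5942 m/s.
= 5.942 km/s.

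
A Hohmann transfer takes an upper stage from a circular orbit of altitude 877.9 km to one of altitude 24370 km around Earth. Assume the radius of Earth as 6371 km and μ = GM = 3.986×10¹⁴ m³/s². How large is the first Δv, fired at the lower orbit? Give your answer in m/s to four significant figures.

Δv ≈ 2018 m/s

r₁ = 6371 + 877.9 = 7248.9 km = 7.2489×10⁶ m.
r₂ = 6371 + 24370 = 30741 km = 3.0741×10⁷ m.
Transfer ellipse a_t = (r₁ + r₂)/2 = 1.899×10⁷ m.
At r₁: circular v_c1 = √(μ/r₁) = 7415 m/s; transfer-perigee v_p = √[μ(2/r₁ − 1/a_t)] = 9433 m/s.
Δv₁ = v_p − v_c1 = 2018 m/s.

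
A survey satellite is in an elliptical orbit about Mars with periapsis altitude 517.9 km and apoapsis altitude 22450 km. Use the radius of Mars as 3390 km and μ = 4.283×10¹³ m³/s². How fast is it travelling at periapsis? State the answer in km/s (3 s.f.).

v ≈ 4.36 km/s

r_p = 3390 + 517.9 = 3907.9 km = 3.9079×10⁶ m.
r_a = 3390 + 22450 = 25840 km = 2.5840×10⁷ m.
Semi-major axis a = (r_p + r_a)/2 = 14874 km = 1.487×10⁷ m.
Vis-viva: v² = μ(2/r − 1/a) = 4.283×10¹³ × (5.118×10⁻⁷ − 6.723×10⁻⁸) = 1.904×10⁷ m²/s².
v = 4364 m/s = 4.364 km/s.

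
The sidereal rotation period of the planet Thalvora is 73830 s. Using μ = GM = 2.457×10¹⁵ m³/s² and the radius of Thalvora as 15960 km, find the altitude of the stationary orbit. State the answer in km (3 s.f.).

h_sync ≈ 53800 km

A synchronous orbit has period T, so by Kepler's third law a = (μT²/4π²)^(1/3).
μT²/4π² = 2.457×10¹⁵ × (7.383×10⁴)² / 39.48 = 3.392×10²³ m³.
a = 6.974×10⁷ m = 69743 km.
Altitude h = a − R = 69743 − 15960 = 53783 km.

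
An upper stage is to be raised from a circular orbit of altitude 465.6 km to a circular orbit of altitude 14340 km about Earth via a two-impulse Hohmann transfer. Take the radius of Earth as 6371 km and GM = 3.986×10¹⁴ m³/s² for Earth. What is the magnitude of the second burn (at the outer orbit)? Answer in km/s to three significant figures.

Δv ≈ 1.30 km/s

r₁ = 6371 + 465.6 = 6836.6 km = 6.8366×10⁶ m.
r₂ = 6371 + 14340 = 20711 km = 2.0711×10⁷ m.
Transfer ellipse a_t = (r₁ + r₂)/2 = 1.377×10⁷ m.
At r₁: circular v_c1 = √(μ/r₁) = 7636 m/s; transfer-perigee v_p = √[μ(2/r₁ − 1/a_t)] = 9363 m/s.
At r₂: circular v_c2 = √(μ/r₂) = 4387 m/s; transfer-apogee v_a = √[μ(2/r₂ − 1/a_t)] = 3091 m/s.
Δv₂ = v_c2 − v_a = 1296 m/s.
= 1.296 km/s.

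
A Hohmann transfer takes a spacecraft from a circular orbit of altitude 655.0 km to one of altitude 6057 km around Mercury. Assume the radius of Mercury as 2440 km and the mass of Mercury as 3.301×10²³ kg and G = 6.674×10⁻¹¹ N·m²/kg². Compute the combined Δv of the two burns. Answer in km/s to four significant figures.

μ = GM = 6.674×10⁻¹¹ × 3.301×10²³ = 2.203×10¹³ m³/s².
r₁ = 2440 + 655.0 = 3095.0 km = 3.0950×10⁶ m.
r₂ = 2440 + 6057 = 8497.0 km = 8.4970×10⁶ m.
Transfer ellipse a_t = (r₁ + r₂)/2 = 5.796×10⁶ m.
At r₁: circular v_c1 = √(μ/r₁) = 2668 m/s; transfer-periherm v_p = √[μ(2/r₁ − 1/a_t)] = 3230 m/s.
Δv₁ = v_p − v_c1 = 562.4 m/s.
At r₂: circular v_c2 = √(μ/r₂) = 1610 m/s; transfer-apoherm v_a = √[μ(2/r₂ − 1/a_t)] = 1177 m/s.
Δv₂ = v_c2 − v_a = 433.6 m/s.
Total Δv = Δv₁ + Δv₂ = 995.9 m/s = 0.9959 km/s.

Δv_total ≈ 0.9959 km/s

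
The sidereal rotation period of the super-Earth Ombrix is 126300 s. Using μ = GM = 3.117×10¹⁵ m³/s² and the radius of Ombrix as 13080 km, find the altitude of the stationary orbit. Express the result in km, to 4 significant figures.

A synchronous orbit has period T, so by Kepler's third law a = (μT²/4π²)^(1/3).
μT²/4π² = 3.117×10¹⁵ × (1.263×10⁵)² / 39.48 = 1.259×10²⁴ m³.
a = 1.080×10⁸ m = 1.0799×10⁵ km.
Altitude h = a − R = 1.0799×10⁵ − 13080 = 94913 km.

h_sync ≈ 94910 km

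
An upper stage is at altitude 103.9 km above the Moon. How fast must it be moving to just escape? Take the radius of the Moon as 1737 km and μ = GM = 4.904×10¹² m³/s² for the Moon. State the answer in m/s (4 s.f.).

v_esc ≈ 2308 m/s

r = 1737 + 103.9 = 1840.9 km = 1.8409×10⁶ m.
Escape speed v_esc = √(2μ/r) = √(2 × 4.904×10¹² / 1.841×10⁶) = √(5.328×10⁶) = 2308 m/s.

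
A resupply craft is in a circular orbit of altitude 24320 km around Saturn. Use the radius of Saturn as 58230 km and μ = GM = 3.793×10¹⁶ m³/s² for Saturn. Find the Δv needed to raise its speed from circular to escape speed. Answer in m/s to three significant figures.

Δv ≈ 8880 m/s

r = 58230 + 24320 = 82550 km = 8.2550×10⁷ m.
Circular speed v_c = √(μ/r) = 21440 m/s.
Escape speed v_esc = √(2μ/r) = √2 × v_c = 30310 m/s.
Δv = v_esc − v_c = 8879 m/s.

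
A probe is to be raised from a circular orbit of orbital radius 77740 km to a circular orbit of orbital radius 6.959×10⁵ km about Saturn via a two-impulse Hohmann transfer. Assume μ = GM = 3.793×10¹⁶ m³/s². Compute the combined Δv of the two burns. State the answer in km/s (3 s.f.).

r₁ = 77740 km = 7.774×10⁷ m.
r₂ = 6.959×10⁵ km = 6.959×10⁸ m.
Transfer ellipse a_t = (r₁ + r₂)/2 = 3.868×10⁸ m.
At r₁: circular v_c1 = √(μ/r₁) = 22090 m/s; transfer-perikrone v_p = √[μ(2/r₁ − 1/a_t)] = 29630 m/s.
Δv₁ = v_p − v_c1 = 7538 m/s.
At r₂: circular v_c2 = √(μ/r₂) = 7383 m/s; transfer-apokrone v_a = √[μ(2/r₂ − 1/a_t)] = 3310 m/s.
Δv₂ = v_c2 − v_a = 4073 m/s.
Total Δv = Δv₁ + Δv₂ = 11610 m/s = 11.61 km/s.

Δv_total ≈ 11.6 km/s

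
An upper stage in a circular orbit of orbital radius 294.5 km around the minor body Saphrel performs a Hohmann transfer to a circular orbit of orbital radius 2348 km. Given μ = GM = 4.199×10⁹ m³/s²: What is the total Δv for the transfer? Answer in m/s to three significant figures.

Δv_total ≈ 62.1 m/s

r₁ = 294.5 km = 2.945×10⁵ m.
r₂ = 2348 km = 2.348×10⁶ m.
Transfer ellipse a_t = (r₁ + r₂)/2 = 1.321×10⁶ m.
At r₁: circular v_c1 = √(μ/r₁) = 119.4 m/s; transfer-periapsis v_p = √[μ(2/r₁ − 1/a_t)] = 159.2 m/s.
Δv₁ = v_p − v_c1 = 39.77 m/s.
At r₂: circular v_c2 = √(μ/r₂) = 42.29 m/s; transfer-apoapsis v_a = √[μ(2/r₂ − 1/a_t)] = 19.97 m/s.
Δv₂ = v_c2 − v_a = 22.32 m/s.
Total Δv = Δv₁ + Δv₂ = 62.10 m/s.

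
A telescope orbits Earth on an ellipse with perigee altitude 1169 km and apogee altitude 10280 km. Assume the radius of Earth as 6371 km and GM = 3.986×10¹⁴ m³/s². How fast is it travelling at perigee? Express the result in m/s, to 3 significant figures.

v ≈ 8530 m/s

r_p = 6371 + 1169 = 7540.0 km = 7.5400×10⁶ m.
r_a = 6371 + 10280 = 16651 km = 1.6651×10⁷ m.
Semi-major axis a = (r_p + r_a)/2 = 12096 km = 1.210×10⁷ m.
Vis-viva: v² = μ(2/r − 1/a) = 3.986×10¹⁴ × (2.653×10⁻⁷ − 8.268×10⁻⁸) = 7.278×10⁷ m²/s².
v = 8531 m/s.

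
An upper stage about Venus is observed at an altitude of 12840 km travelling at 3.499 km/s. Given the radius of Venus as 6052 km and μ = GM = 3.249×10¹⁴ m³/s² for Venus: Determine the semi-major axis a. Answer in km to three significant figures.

a ≈ 14700 km

r = 6052 + 12840 = 18892 km = 1.889×10⁷ m.
Vis-viva rearranged: 1/a = 2/r − v²/μ = 1.059×10⁻⁷ − 3.768×10⁻⁸ = 6.818×10⁻⁸ m⁻¹.
a = 1.467×10⁷ m = 14667 km.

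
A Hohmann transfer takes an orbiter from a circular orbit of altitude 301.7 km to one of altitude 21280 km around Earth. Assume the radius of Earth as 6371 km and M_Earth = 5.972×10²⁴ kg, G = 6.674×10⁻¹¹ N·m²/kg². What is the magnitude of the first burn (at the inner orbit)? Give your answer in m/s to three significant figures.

Δv ≈ 2080 m/s

μ = GM = 6.674×10⁻¹¹ × 5.972×10²⁴ = 3.986×10¹⁴ m³/s².
r₁ = 6371 + 301.7 = 6672.7 km = 6.6727×10⁶ m.
r₂ = 6371 + 21280 = 27651 km = 2.7651×10⁷ m.
Transfer ellipse a_t = (r₁ + r₂)/2 = 1.716×10⁷ m.
At r₁: circular v_c1 = √(μ/r₁) = 7729 m/s; transfer-perigee v_p = √[μ(2/r₁ − 1/a_t)] = 9810 m/s.
Δv₁ = v_p − v_c1 = 2082 m/s.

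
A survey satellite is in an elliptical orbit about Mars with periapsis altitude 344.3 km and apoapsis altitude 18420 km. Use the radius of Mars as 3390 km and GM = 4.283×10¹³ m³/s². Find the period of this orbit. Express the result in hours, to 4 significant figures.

T ≈ 12.17 hours

r_p = 3390 + 344.3 = 3734.3 km = 3.7343×10⁶ m.
r_a = 3390 + 18420 = 21810 km = 2.1810×10⁷ m.
Semi-major axis a = (r_p + r_a)/2 = (3734.3 + 21810)/2 = 12772 km = 1.277×10⁷ m.
By Kepler's third law T = 2π√(a³/μ) = 2π × 6.975×10³ = 4.382×10⁴ s.
= 12.17 hours.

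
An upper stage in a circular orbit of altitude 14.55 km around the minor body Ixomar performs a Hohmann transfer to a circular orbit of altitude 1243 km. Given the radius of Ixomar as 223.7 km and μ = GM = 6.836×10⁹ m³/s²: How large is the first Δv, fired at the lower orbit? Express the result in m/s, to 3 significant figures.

r₁ = 223.7 + 14.55 = 238.25 km = 2.3825×10⁵ m.
r₂ = 223.7 + 1243 = 1466.7 km = 1.4667×10⁶ m.
Transfer ellipse a_t = (r₁ + r₂)/2 = 8.525×10⁵ m.
At r₁: circular v_c1 = √(μ/r₁) = 169.4 m/s; transfer-periapsis v_p = √[μ(2/r₁ − 1/a_t)] = 222.2 m/s.
Δv₁ = v_p − v_c1 = 52.80 m/s.

Δv ≈ 52.8 m/s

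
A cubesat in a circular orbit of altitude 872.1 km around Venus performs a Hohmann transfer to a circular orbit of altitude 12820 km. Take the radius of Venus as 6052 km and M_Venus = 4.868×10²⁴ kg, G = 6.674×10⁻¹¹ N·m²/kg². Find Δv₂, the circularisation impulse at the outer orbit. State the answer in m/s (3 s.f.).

μ = GM = 6.674×10⁻¹¹ × 4.868×10²⁴ = 3.249×10¹⁴ m³/s².
r₁ = 6052 + 872.1 = 6924.1 km = 6.9241×10⁶ m.
r₂ = 6052 + 12820 = 18872 km = 1.8872×10⁷ m.
Transfer ellipse a_t = (r₁ + r₂)/2 = 1.290×10⁷ m.
At r₁: circular v_c1 = √(μ/r₁) = 6850 m/s; transfer-periapsis v_p = √[μ(2/r₁ − 1/a_t)] = 8286 m/s.
At r₂: circular v_c2 = √(μ/r₂) = 4149 m/s; transfer-apoapsis v_a = √[μ(2/r₂ − 1/a_t)] = 3040 m/s.
Δv₂ = v_c2 − v_a = 1109 m/s.

Δv ≈ 1110 m/s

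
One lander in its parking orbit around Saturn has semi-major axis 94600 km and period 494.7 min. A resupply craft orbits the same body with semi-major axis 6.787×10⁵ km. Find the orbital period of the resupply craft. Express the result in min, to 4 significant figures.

Kepler's third law: T² ∝ a³, so T₂ = T₁ (a₂/a₁)^(3/2).
a₂/a₁ = 7.174, (a₂/a₁)^(3/2) = 19.22.
T₂ = 494.7 × 19.22 = 9507 min.

T₂ ≈ 9507 min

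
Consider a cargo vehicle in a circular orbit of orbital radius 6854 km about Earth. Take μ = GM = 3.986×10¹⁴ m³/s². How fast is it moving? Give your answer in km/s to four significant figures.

v ≈ 7.626 km/s

r = 6854 km = 6.854×10⁶ m.
For a circular orbit v = √(μ/r) = √(3.986×10¹⁴ / 6.854×10⁶) = √(5.816×10⁷) = 7626 m/s.
That is 7.626 km/s.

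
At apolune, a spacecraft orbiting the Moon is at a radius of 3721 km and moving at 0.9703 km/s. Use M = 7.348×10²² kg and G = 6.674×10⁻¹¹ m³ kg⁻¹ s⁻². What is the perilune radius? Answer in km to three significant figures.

μ = GM = 6.674×10⁻¹¹ × 7.348×10²² = 4.904×10¹² m³/s².
r_a = 3.721×10⁶ m.
Specific energy ε = v²/2 − μ/r = -8.472×10⁵ J/kg, so a = −μ/(2ε) = 2.894×10⁶ m.
The apsides satisfy r_p + r_a = 2a, so the perilune radius is 2a − r_a = 2.068×10⁶ m = 2067.6 km.

perilune radius ≈ 2070 km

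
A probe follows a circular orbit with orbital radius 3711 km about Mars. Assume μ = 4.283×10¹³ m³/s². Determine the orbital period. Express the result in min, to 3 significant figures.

T ≈ 114 min

r = 3711 km = 3.711×10⁶ m.
Kepler's third law: T = 2π√(r³/μ) = 2π√((3.711×10⁶)³ / 4.283×10¹³).
r³/μ = 1.193×10⁶ s², so T = 2π × 1.092×10³ = 6.863×10³ s.
Converting: 6.863×10³ s ÷ 60.00 = 114.4 min.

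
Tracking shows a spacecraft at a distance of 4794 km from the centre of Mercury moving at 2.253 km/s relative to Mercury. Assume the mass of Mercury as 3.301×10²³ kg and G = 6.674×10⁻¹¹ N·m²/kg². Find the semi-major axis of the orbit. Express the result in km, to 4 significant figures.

μ = GM = 6.674×10⁻¹¹ × 3.301×10²³ = 2.203×10¹³ m³/s².
r = 4.794×10⁶ m.
Vis-viva rearranged: 1/a = 2/r − v²/μ = 4.172×10⁻⁷ − 2.304×10⁻⁷ = 1.868×10⁻⁷ m⁻¹.
a = 5.354×10⁶ m = 5353.8 km.

a ≈ 5354 km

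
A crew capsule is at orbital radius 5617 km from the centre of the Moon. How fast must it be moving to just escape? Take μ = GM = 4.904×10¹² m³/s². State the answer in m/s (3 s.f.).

r = 5617 km = 5.617×10⁶ m.
Escape speed v_esc = √(2μ/r) = √(2 × 4.904×10¹² / 5.617×10⁶) = √(1.746×10⁶) = 1321 m/s.

v_esc ≈ 1320 m/s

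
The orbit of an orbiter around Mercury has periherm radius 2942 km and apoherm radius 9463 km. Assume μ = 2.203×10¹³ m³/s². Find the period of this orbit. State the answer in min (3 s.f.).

Semi-major axis a = (r_p + r_a)/2 = (2942.0 + 9463.0)/2 = 6202.5 km = 6.202×10⁶ m.
By Kepler's third law T = 2π√(a³/μ) = 2π × 3.291×10³ = 2.068×10⁴ s.
= 344.6 min.

T ≈ 345 min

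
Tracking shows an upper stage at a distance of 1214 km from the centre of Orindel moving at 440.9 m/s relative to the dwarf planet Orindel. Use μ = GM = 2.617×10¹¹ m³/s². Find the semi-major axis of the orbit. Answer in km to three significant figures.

r = 1.214×10⁶ m.
Specific orbital energy ε = v²/2 − μ/r = (440.9)²/2 − 2.617×10¹¹/1.214×10⁶ = -1.184×10⁵ J/kg.
Since ε = −μ/(2a), a = −μ/(2ε) = 1.105×10⁶ m = 1105.4 km.

a ≈ 1110 km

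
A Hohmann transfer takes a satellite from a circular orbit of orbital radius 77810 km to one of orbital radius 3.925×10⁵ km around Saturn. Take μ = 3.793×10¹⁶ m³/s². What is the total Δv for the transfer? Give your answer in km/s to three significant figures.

Δv_total ≈ 10.6 km/s

r₁ = 77810 km = 7.781×10⁷ m.
r₂ = 3.925×10⁵ km = 3.925×10⁸ m.
Transfer ellipse a_t = (r₁ + r₂)/2 = 2.352×10⁸ m.
At r₁: circular v_c1 = √(μ/r₁) = 22080 m/s; transfer-perikrone v_p = √[μ(2/r₁ − 1/a_t)] = 28520 m/s.
Δv₁ = v_p − v_c1 = 6446 m/s.
At r₂: circular v_c2 = √(μ/r₂) = 9830 m/s; transfer-apokrone v_a = √[μ(2/r₂ − 1/a_t)] = 5655 m/s.
Δv₂ = v_c2 − v_a = 4176 m/s.
Total Δv = Δv₁ + Δv₂ = 10620 m/s = 10.62 km/s.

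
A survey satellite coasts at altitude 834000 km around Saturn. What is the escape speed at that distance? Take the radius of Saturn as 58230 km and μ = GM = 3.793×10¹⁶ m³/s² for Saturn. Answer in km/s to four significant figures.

r = 58230 + 834000 = 892230 km = 8.9223×10⁸ m.
Escape speed v_esc = √(2μ/r) = √(2 × 3.793×10¹⁶ / 8.922×10⁸) = √(8.502×10⁷) = 9221 m/s.
= 9.221 km/s.

v_esc ≈ 9.221 km/s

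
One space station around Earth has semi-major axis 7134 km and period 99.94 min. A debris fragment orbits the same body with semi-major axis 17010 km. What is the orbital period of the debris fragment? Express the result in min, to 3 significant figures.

T₂ ≈ 368 min

Kepler's third law: T² ∝ a³, so T₂ = T₁ (a₂/a₁)^(3/2).
a₂/a₁ = 2.384, (a₂/a₁)^(3/2) = 3.682.
T₂ = 99.94 × 3.682 = 368.0 min.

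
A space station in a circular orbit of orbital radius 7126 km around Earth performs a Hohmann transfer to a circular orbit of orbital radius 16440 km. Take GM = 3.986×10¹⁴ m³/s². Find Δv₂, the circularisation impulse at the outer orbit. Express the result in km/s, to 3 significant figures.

Δv ≈ 1.09 km/s

r₁ = 7126 km = 7.126×10⁶ m.
r₂ = 16440 km = 1.644×10⁷ m.
Transfer ellipse a_t = (r₁ + r₂)/2 = 1.178×10⁷ m.
At r₁: circular v_c1 = √(μ/r₁) = 7479 m/s; transfer-perigee v_p = √[μ(2/r₁ − 1/a_t)] = 8834 m/s.
At r₂: circular v_c2 = √(μ/r₂) = 4924 m/s; transfer-apogee v_a = √[μ(2/r₂ − 1/a_t)] = 3829 m/s.
Δv₂ = v_c2 − v_a = 1095 m/s.
= 1.095 km/s.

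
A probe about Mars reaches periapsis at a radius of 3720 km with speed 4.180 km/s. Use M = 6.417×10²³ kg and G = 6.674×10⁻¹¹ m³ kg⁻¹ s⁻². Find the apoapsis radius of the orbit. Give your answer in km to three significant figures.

μ = GM = 6.674×10⁻¹¹ × 6.417×10²³ = 4.283×10¹³ m³/s².
r_p = 3.720×10⁶ m.
Specific energy ε = v²/2 − μ/r = -2.776×10⁶ J/kg, so a = −μ/(2ε) = 7.713×10⁶ m.
The apsides satisfy r_p + r_a = 2a, so the apoapsis radius is 2a − r_p = 1.171×10⁷ m = 11705 km.

apoapsis radius ≈ 11700 km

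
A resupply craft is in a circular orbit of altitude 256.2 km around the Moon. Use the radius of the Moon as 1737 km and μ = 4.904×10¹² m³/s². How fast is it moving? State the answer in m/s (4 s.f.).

v ≈ 1569 m/s

r = 1737 + 256.2 = 1993.2 km = 1.9932×10⁶ m.
For a circular orbit v = √(μ/r) = √(4.904×10¹² / 1.993×10⁶) = √(2.460×10⁶) = 1569 m/s.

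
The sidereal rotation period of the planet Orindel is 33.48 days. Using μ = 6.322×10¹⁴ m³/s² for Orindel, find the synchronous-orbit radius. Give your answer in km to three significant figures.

r_sync ≈ 5.12×10⁵ km

T = 33.48 days = 2.893×10⁶ s.
A synchronous orbit has period T, so by Kepler's third law a = (μT²/4π²)^(1/3).
μT²/4π² = 6.322×10¹⁴ × (2.893×10⁶)² / 39.48 = 1.340×10²⁶ m³.
a = 5.117×10⁸ m = 5.1172×10⁵ km.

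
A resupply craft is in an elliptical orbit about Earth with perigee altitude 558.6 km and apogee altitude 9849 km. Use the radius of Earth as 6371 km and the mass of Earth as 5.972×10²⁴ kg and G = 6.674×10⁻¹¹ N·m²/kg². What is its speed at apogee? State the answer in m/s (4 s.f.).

v ≈ 3836 m/s

μ = GM = 6.674×10⁻¹¹ × 5.972×10²⁴ = 3.986×10¹⁴ m³/s².
r_p = 6371 + 558.6 = 6929.6 km = 6.9296×10⁶ m.
r_a = 6371 + 9849 = 16220 km = 1.6220×10⁷ m.
Semi-major axis a = (r_p + r_a)/2 = 11575 km = 1.157×10⁷ m.
Vis-viva: v² = μ(2/r − 1/a) = 3.986×10¹⁴ × (1.233×10⁻⁷ − 8.639×10⁻⁸) = 1.471×10⁷ m²/s².
v = 3836 m/s.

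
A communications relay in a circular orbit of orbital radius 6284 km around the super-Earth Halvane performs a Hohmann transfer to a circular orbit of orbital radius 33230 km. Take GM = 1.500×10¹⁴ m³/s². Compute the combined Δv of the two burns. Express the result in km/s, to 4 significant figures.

Δv_total ≈ 2.377 km/s

r₁ = 6284 km = 6.284×10⁶ m.
r₂ = 33230 km = 3.323×10⁷ m.
Transfer ellipse a_t = (r₁ + r₂)/2 = 1.976×10⁷ m.
At r₁: circular v_c1 = √(μ/r₁) = 4886 m/s; transfer-periapsis v_p = √[μ(2/r₁ − 1/a_t)] = 6336 m/s.
Δv₁ = v_p − v_c1 = 1451 m/s.
At r₂: circular v_c2 = √(μ/r₂) = 2125 m/s; transfer-apoapsis v_a = √[μ(2/r₂ − 1/a_t)] = 1198 m/s.
Δv₂ = v_c2 − v_a = 926.4 m/s.
Total Δv = Δv₁ + Δv₂ = 2377 m/s = 2.377 km/s.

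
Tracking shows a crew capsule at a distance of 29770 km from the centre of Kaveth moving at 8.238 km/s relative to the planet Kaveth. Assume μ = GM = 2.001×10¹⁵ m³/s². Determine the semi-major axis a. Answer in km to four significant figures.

r = 2.977×10⁷ m.
Specific orbital energy ε = v²/2 − μ/r = (8238)²/2 − 2.001×10¹⁵/2.977×10⁷ = -3.328×10⁷ J/kg.
Since ε = −μ/(2a), a = −μ/(2ε) = 3.006×10⁷ m = 30060 km.

a ≈ 30060 km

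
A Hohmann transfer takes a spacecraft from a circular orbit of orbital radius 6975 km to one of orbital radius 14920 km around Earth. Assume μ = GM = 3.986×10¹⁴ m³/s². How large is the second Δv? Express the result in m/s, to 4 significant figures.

r₁ = 6975 km = 6.975×10⁶ m.
r₂ = 14920 km = 1.492×10⁷ m.
Transfer ellipse a_t = (r₁ + r₂)/2 = 1.095×10⁷ m.
At r₁: circular v_c1 = √(μ/r₁) = 7560 m/s; transfer-perigee v_p = √[μ(2/r₁ − 1/a_t)] = 8825 m/s.
At r₂: circular v_c2 = √(μ/r₂) = 5169 m/s; transfer-apogee v_a = √[μ(2/r₂ − 1/a_t)] = 4126 m/s.
Δv₂ = v_c2 − v_a = 1043 m/s.

Δv ≈ 1043 m/s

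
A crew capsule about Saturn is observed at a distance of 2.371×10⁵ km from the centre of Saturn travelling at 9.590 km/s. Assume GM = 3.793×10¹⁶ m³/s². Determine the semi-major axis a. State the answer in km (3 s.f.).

r = 2.371×10⁸ m.
Vis-viva rearranged: 1/a = 2/r − v²/μ = 8.435×10⁻⁹ − 2.425×10⁻⁹ = 6.011×10⁻⁹ m⁻¹.
a = 1.664×10⁸ m = 1.6637×10⁵ km.

a ≈ 1.66×10⁵ km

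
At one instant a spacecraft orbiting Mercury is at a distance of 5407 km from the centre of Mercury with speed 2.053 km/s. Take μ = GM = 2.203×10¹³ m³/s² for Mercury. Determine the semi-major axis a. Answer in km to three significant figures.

r = 5.407×10⁶ m.
Specific orbital energy ε = v²/2 − μ/r = (2053)²/2 − 2.203×10¹³/5.407×10⁶ = -1.967×10⁶ J/kg.
Since ε = −μ/(2a), a = −μ/(2ε) = 5.600×10⁶ m = 5600.1 km.

a ≈ 5600 km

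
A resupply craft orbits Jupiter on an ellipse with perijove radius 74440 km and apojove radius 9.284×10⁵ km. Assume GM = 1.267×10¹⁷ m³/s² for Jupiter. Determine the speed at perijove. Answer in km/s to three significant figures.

v ≈ 56.1 km/s

Semi-major axis a = (r_p + r_a)/2 = 5.0142×10⁵ km = 5.014×10⁸ m.
Vis-viva: v² = μ(2/r − 1/a) = 1.267×10¹⁷ × (2.687×10⁻⁸ − 1.994×10⁻⁹) = 3.151×10⁹ m²/s².
v = 56140 m/s = 56.14 km/s.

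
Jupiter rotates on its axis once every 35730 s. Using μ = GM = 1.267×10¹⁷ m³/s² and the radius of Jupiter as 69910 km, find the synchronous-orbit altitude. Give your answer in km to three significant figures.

h_sync ≈ 90100 km

A synchronous orbit has period T, so by Kepler's third law a = (μT²/4π²)^(1/3).
μT²/4π² = 1.267×10¹⁷ × (3.573×10⁴)² / 39.48 = 4.097×10²⁴ m³.
a = 1.600×10⁸ m = 1.6002×10⁵ km.
Altitude h = a − R = 1.6002×10⁵ − 69910 = 90105 km.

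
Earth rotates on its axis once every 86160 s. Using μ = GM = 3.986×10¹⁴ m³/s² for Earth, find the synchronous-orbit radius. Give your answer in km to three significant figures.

r_sync ≈ 42200 km

A synchronous orbit has period T, so by Kepler's third law a = (μT²/4π²)^(1/3).
μT²/4π² = 3.986×10¹⁴ × (8.616×10⁴)² / 39.48 = 7.495×10²² m³.
a = 4.216×10⁷ m = 42163 km.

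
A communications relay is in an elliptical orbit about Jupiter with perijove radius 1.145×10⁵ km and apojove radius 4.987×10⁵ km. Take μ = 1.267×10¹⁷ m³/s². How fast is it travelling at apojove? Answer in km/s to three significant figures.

Semi-major axis a = (r_p + r_a)/2 = 3.0660×10⁵ km = 3.066×10⁸ m.
Vis-viva: v² = μ(2/r − 1/a) = 1.267×10¹⁷ × (4.010×10⁻⁹ − 3.262×10⁻⁹) = 9.488×10⁷ m²/s².
v = 9741 m/s = 9.741 km/s.

v ≈ 9.74 km/s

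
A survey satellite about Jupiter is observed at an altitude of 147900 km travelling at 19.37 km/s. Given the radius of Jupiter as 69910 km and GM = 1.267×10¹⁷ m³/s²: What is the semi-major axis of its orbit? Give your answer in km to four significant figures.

a ≈ 1.607×10⁵ km

r = 69910 + 147900 = 2.1781×10⁵ km = 2.178×10⁸ m.
Specific orbital energy ε = v²/2 − μ/r = (19370)²/2 − 1.267×10¹⁷/2.178×10⁸ = -3.941×10⁸ J/kg.
Since ε = −μ/(2a), a = −μ/(2ε) = 1.607×10⁸ m = 1.6075×10⁵ km.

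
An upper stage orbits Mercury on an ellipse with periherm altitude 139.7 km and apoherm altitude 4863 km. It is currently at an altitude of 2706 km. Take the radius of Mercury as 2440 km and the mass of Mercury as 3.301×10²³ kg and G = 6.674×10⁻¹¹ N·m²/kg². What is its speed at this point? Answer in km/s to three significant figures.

μ = GM = 6.674×10⁻¹¹ × 3.301×10²³ = 2.203×10¹³ m³/s².
r_p = 2440 + 139.7 = 2579.7 km = 2.5797×10⁶ m.
r_a = 2440 + 4863 = 7303.0 km = 7.3030×10⁶ m.
r = 2440 + 2706 = 5146.0 km = 5.146×10⁶ m.
Semi-major axis a = (r_p + r_a)/2 = 4941.4 km = 4.941×10⁶ m.
Vis-viva: v² = μ(2/r − 1/a) = 2.203×10¹³ × (3.887×10⁻⁷ − 2.024×10⁻⁷) = 4.104×10⁶ m²/s².
v = 2026 m/s = 2.026 km/s.

v ≈ 2.03 km/s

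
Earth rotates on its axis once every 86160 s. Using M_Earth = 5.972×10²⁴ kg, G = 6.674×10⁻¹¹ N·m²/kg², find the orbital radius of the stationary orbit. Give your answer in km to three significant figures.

μ = GM = 6.674×10⁻¹¹ × 5.972×10²⁴ = 3.986×10¹⁴ m³/s².
A synchronous orbit has period T, so by Kepler's third law a = (μT²/4π²)^(1/3).
μT²/4π² = 3.986×10¹⁴ × (8.616×10⁴)² / 39.48 = 7.495×10²² m³.
a = 4.216×10⁷ m = 42162 km.

r_sync ≈ 42200 km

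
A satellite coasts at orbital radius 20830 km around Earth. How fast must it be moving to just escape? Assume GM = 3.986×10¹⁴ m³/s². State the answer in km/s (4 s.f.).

v_esc ≈ 6.186 km/s

r = 20830 km = 2.083×10⁷ m.
Escape speed v_esc = √(2μ/r) = √(2 × 3.986×10¹⁴ / 2.083×10⁷) = √(3.827×10⁷) = 6186 m/s.
= 6.186 km/s.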